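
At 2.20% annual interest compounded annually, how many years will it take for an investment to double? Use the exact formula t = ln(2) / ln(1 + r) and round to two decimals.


Doubling condition: (1 + r)^t = 2
Take ln of both sides: t × ln(1 + r) = ln(2)
t = ln(2) / ln(1 + r)
t = 0.693147 / 0.021761
t = 31.85

t = ln(2) / ln(1 + r) = 31.85 years


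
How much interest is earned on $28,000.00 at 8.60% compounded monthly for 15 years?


Compound interest earned = final amount − principal.
A = P(1 + r/n)^(nt) = $28,000.00 × (1 + 0.086/12)^(12 × 15) = $101,251.14
Interest = A − P = $101,251.14 − $28,000.00 = $73,251.14

Interest = A - P = $73,251.14


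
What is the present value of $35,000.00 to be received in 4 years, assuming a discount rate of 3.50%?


Present value formula: PV = FV / (1 + r)^t
PV = $35,000.00 / (1 + 0.035)^4
PV = $35,000.00 / 1.147523
PV = $30,500.48

PV = FV / (1 + r)^t = $30,500.48


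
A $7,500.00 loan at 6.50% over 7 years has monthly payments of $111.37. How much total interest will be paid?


Total paid over the life of the loan = PMT × n.
Total paid = $111.37 × 84 = $9,355.08
Total interest = total paid − principal = $9,355.08 − $7,500.00 = $1,855.08

Total interest = (PMT × n) - PV = $1,855.08


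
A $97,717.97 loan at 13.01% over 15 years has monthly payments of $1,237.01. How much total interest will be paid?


Total paid over the life of the loan = PMT × n.
Total paid = $1,237.01 × 180 = $222,661.80
Total interest = total paid − principal = $222,661.80 − $97,717.97 = $124,943.83

Total interest = (PMT × n) - PV = $124,943.83


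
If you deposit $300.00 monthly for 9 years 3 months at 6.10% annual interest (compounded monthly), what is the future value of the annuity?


Future value of an ordinary annuity: FV = PMT × ((1 + r)^n − 1) / r
Monthly rate r = 0.061/12 ≈ 0.00508333, n = 111
FV = $300.00 × ((1 + 0.061/12)^111 − 1) / (0.061/12)
FV = $300.00 × 148.646086
FV = $44,593.83

FV = PMT × ((1+r)^n - 1)/r = $44,593.83


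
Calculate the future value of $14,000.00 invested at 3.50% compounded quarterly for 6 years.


Compound interest formula: A = P(1 + r/n)^(nt)
A = $14,000.00 × (1 + 0.035/4)^(4 × 6)
Growth factor: (1 + 0.035/4)^24 = 1.2325517
A = $14,000.00 × 1.2325517
A = $17,255.72

A = P(1 + r/n)^(nt) = $17,255.72


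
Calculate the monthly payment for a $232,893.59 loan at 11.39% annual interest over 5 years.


Loan payment formula: PMT = PV × r / (1 − (1 + r)^(−n))
Monthly rate r = 0.1139/12 ≈ 0.00949167, n = 60 months
Denominator: 1 − (1 + 0.1139/12)^(−60) = 0.432670
PMT = $232,893.59 × (0.1139/12) / 0.432670
PMT = $5,109.09 per month

PMT = PV × r / (1-(1+r)^(-n)) = $5,109.09/month


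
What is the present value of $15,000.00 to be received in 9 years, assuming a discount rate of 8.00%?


Present value formula: PV = FV / (1 + r)^t
PV = $15,000.00 / (1 + 0.08)^9
PV = $15,000.00 / 1.999005
PV = $7,503.73

PV = FV / (1 + r)^t = $7,503.73


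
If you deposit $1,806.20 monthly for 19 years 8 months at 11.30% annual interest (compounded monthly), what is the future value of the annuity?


Future value of an ordinary annuity: FV = PMT × ((1 + r)^n − 1) / r
Monthly rate r = 0.113/12 ≈ 0.00941667, n = 236
FV = $1,806.20 × ((1 + 0.113/12)^236 − 1) / (0.113/12)
FV = $1,806.20 × 863.721033
FV = $1,560,052.93

FV = PMT × ((1+r)^n - 1)/r = $1,560,052.93


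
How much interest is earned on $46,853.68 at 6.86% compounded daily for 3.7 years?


Compound interest earned = final amount − principal.
A = P(1 + r/n)^(nt) = $46,853.68 × (1 + 0.0686/365)^(365 × 3.7) = $60,390.13
Interest = A − P = $60,390.13 − $46,853.68 = $13,536.45

Interest = A - P = $13,536.45


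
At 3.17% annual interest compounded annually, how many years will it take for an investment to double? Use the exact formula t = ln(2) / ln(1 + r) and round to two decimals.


Doubling condition: (1 + r)^t = 2
Take ln of both sides: t × ln(1 + r) = ln(2)
t = ln(2) / ln(1 + r)
t = 0.693147 / 0.031208
t = 22.21

t = ln(2) / ln(1 + r) = 22.21 years


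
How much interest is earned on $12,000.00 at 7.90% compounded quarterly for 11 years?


Compound interest earned = final amount − principal.
A = P(1 + r/n)^(nt) = $12,000.00 × (1 + 0.079/4)^(4 × 11) = $28,372.96
Interest = A − P = $28,372.96 − $12,000.00 = $16,372.96

Interest = A - P = $16,372.96


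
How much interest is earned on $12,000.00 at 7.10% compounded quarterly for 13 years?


Compound interest earned = final amount − principal.
A = P(1 + r/n)^(nt) = $12,000.00 × (1 + 0.071/4)^(4 × 13) = $29,958.43
Interest = A − P = $29,958.43 − $12,000.00 = $17,958.43

Interest = A - P = $17,958.43


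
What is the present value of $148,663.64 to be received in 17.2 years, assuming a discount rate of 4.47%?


Present value formula: PV = FV / (1 + r)^t
PV = $148,663.64 / (1 + 0.0447)^17.2
PV = $148,663.64 / 2.1215605
PV = $70,072.78

PV = FV / (1 + r)^t = $70,072.78


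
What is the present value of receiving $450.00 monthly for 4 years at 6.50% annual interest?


Present value of an ordinary annuity: PV = PMT × (1 − (1 + r)^(−n)) / r
Monthly rate r = 0.065/12 ≈ 0.00541667, n = 48
PV = $450.00 × (1 − (1 + 0.065/12)^(−48)) / (0.065/12)
PV = $450.00 × 42.167488
PV = $18,975.37

PV = PMT × (1-(1+r)^(-n))/r = $18,975.37


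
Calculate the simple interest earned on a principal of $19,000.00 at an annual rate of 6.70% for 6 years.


Simple interest formula: I = P × r × t
I = $19,000.00 × 0.067 × 6
I = $7,638.00

I = P × r × t = $7,638.00


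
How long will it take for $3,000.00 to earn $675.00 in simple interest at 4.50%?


Rearrange the simple interest formula for t:
I = P × r × t  ⇒  t = I / (P × r)
t = $675.00 / ($3,000.00 × 0.045)
t = 5

t = I/(P×r) = 5 years


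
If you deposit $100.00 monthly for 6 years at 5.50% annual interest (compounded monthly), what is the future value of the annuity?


Future value of an ordinary annuity: FV = PMT × ((1 + r)^n − 1) / r
Monthly rate r = 0.055/12 ≈ 0.00458333, n = 72
FV = $100.00 × ((1 + 0.055/12)^72 − 1) / (0.055/12)
FV = $100.00 × 85.073412
FV = $8,507.34

FV = PMT × ((1+r)^n - 1)/r = $8,507.34


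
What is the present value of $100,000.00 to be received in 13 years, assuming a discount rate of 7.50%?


Present value formula: PV = FV / (1 + r)^t
PV = $100,000.00 / (1 + 0.075)^13
PV = $100,000.00 / 2.560413
PV = $39,056.20

PV = FV / (1 + r)^t = $39,056.20


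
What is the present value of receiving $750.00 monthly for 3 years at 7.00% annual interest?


Present value of an ordinary annuity: PV = PMT × (1 − (1 + r)^(−n)) / r
Monthly rate r = 0.07/12 ≈ 0.00583333, n = 36
PV = $750.00 × (1 − (1 + 0.07/12)^(−36)) / (0.07/12)
PV = $750.00 × 32.386464
PV = $24,289.85

PV = PMT × (1-(1+r)^(-n))/r = $24,289.85


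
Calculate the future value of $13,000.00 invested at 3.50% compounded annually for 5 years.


Compound interest formula: A = P(1 + r/n)^(nt)
A = $13,000.00 × (1 + 0.035/1)^(1 × 5)
Growth factor: (1 + 0.035/1)^5 = 1.187686
A = $13,000.00 × 1.187686
A = $15,439.92

A = P(1 + r/n)^(nt) = $15,439.92


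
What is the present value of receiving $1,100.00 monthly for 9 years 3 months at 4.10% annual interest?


Present value of an ordinary annuity: PV = PMT × (1 − (1 + r)^(−n)) / r
Monthly rate r = 0.041/12 ≈ 0.00341667, n = 111
PV = $1,100.00 × (1 − (1 + 0.041/12)^(−111)) / (0.041/12)
PV = $1,100.00 × 92.248674
PV = $101,473.54

PV = PMT × (1-(1+r)^(-n))/r = $101,473.54


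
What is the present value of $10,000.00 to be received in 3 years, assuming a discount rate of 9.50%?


Present value formula: PV = FV / (1 + r)^t
PV = $10,000.00 / (1 + 0.095)^3
PV = $10,000.00 / 1.312932
PV = $7,616.54

PV = FV / (1 + r)^t = $7,616.54


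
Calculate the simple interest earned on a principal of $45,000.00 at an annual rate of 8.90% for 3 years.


Simple interest formula: I = P × r × t
I = $45,000.00 × 0.089 × 3
I = $12,015.00

I = P × r × t = $12,015.00


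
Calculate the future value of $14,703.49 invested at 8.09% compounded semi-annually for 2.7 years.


Compound interest formula: A = P(1 + r/n)^(nt)
A = $14,703.49 × (1 + 0.0809/2)^(2 × 2.7)
Growth factor: (1 + 0.0809/2)^5.4 = 1.2387811
A = $14,703.49 × 1.2387811
A = $18,214.41

A = P(1 + r/n)^(nt) = $18,214.41


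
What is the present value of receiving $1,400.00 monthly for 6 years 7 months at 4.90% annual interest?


Present value of an ordinary annuity: PV = PMT × (1 − (1 + r)^(−n)) / r
Monthly rate r = 0.049/12 ≈ 0.00408333, n = 79
PV = $1,400.00 × (1 − (1 + 0.049/12)^(−79)) / (0.049/12)
PV = $1,400.00 × 67.407809
PV = $94,370.93

PV = PMT × (1-(1+r)^(-n))/r = $94,370.93


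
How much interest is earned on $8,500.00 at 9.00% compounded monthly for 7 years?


Compound interest earned = final amount − principal.
A = P(1 + r/n)^(nt) = $8,500.00 × (1 + 0.09/12)^(12 × 7) = $15,922.22
Interest = A − P = $15,922.22 − $8,500.00 = $7,422.22

Interest = A - P = $7,422.22


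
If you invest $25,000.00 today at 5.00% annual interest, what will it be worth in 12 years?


Future value formula: FV = PV × (1 + r)^t
FV = $25,000.00 × (1 + 0.05)^12
FV = $25,000.00 × 1.7958563
FV = $44,896.41

FV = PV × (1 + r)^t = $44,896.41


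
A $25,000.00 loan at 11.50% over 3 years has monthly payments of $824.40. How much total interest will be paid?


Total paid over the life of the loan = PMT × n.
Total paid = $824.40 × 36 = $29,678.40
Total interest = total paid − principal = $29,678.40 − $25,000.00 = $4,678.40

Total interest = (PMT × n) - PV = $4,678.40


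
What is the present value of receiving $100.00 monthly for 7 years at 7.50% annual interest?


Present value of an ordinary annuity: PV = PMT × (1 − (1 + r)^(−n)) / r
Monthly rate r = 0.075/12 = 0.00625, n = 84
PV = $100.00 × (1 − (1 + 0.075/12)^(−84)) / (0.075/12)
PV = $100.00 × 65.196376
PV = $6,519.64

PV = PMT × (1-(1+r)^(-n))/r = $6,519.64


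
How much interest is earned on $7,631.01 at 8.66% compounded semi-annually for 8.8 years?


Compound interest earned = final amount − principal.
A = P(1 + r/n)^(nt) = $7,631.01 × (1 + 0.0866/2)^(2 × 8.8) = $16,091.04
Interest = A − P = $16,091.04 − $7,631.01 = $8,460.03

Interest = A - P = $8,460.03


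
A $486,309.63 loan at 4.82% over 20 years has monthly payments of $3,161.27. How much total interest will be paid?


Total paid over the life of the loan = PMT × n.
Total paid = $3,161.27 × 240 = $758,704.80
Total interest = total paid − principal = $758,704.80 − $486,309.63 = $272,395.17

Total interest = (PMT × n) - PV = $272,395.17


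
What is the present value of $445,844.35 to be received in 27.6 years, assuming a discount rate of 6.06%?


Present value formula: PV = FV / (1 + r)^t
PV = $445,844.35 / (1 + 0.0606)^27.6
PV = $445,844.35 / 5.072532
PV = $87,893.85

PV = FV / (1 + r)^t = $87,893.85


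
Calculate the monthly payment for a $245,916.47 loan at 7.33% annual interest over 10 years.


Loan payment formula: PMT = PV × r / (1 − (1 + r)^(−n))
Monthly rate r = 0.0733/12 ≈ 0.00610833, n = 120 months
Denominator: 1 − (1 + 0.0733/12)^(−120) = 0.518462
PMT = $245,916.47 × (0.0733/12) / 0.518462
PMT = $2,897.30 per month

PMT = PV × r / (1-(1+r)^(-n)) = $2,897.30/month


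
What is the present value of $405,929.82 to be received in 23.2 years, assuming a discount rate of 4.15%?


Present value formula: PV = FV / (1 + r)^t
PV = $405,929.82 / (1 + 0.0415)^23.2
PV = $405,929.82 / 2.56859222
PV = $158,035.91

PV = FV / (1 + r)^t = $158,035.91


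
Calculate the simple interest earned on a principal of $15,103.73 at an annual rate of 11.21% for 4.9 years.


Simple interest formula: I = P × r × t
I = $15,103.73 × 0.1121 × 4.9
I = $8,296.33

I = P × r × t = $8,296.33


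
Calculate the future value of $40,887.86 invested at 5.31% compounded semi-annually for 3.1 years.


Compound interest formula: A = P(1 + r/n)^(nt)
A = $40,887.86 × (1 + 0.0531/2)^(2 × 3.1)
Growth factor: (1 + 0.0531/2)^6.2 = 1.1764045
A = $40,887.86 × 1.1764045
A = $48,100.66

A = P(1 + r/n)^(nt) = $48,100.66


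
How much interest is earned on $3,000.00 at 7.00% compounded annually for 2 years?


Compound interest earned = final amount − principal.
A = P(1 + r/n)^(nt) = $3,000.00 × (1 + 0.07/1)^(1 × 2) = $3,434.70
Interest = A − P = $3,434.70 − $3,000.00 = $434.70

Interest = A - P = $434.70


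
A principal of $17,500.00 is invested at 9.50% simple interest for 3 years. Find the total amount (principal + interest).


Total amount formula: A = P(1 + rt) = P + P·r·t
Interest: I = P × r × t = $17,500.00 × 0.095 × 3 = $4,987.50
A = P + I = $17,500.00 + $4,987.50 = $22,487.50

A = P + I = P(1 + rt) = $22,487.50


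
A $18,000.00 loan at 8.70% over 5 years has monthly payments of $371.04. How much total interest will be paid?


Total paid over the life of the loan = PMT × n.
Total paid = $371.04 × 60 = $22,262.40
Total interest = total paid − principal = $22,262.40 − $18,000.00 = $4,262.40

Total interest = (PMT × n) - PV = $4,262.40


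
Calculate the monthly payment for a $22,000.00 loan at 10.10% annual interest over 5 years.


Loan payment formula: PMT = PV × r / (1 − (1 + r)^(−n))
Monthly rate r = 0.101/12 ≈ 0.00841667, n = 60 months
Denominator: 1 − (1 + 0.101/12)^(−60) = 0.395218
PMT = $22,000.00 × (0.101/12) / 0.395218
PMT = $468.52 per month

PMT = PV × r / (1-(1+r)^(-n)) = $468.52/month


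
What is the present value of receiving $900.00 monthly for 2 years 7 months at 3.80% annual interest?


Present value of an ordinary annuity: PV = PMT × (1 − (1 + r)^(−n)) / r
Monthly rate r = 0.038/12 ≈ 0.00316667, n = 31
PV = $900.00 × (1 − (1 + 0.038/12)^(−31)) / (0.038/12)
PV = $900.00 × 29.482604
PV = $26,534.34

PV = PMT × (1-(1+r)^(-n))/r = $26,534.34


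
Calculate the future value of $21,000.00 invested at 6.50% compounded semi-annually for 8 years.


Compound interest formula: A = P(1 + r/n)^(nt)
A = $21,000.00 × (1 + 0.065/2)^(2 × 8)
Growth factor: (1 + 0.065/2)^16 = 1.6681725
A = $21,000.00 × 1.6681725
A = $35,031.62

A = P(1 + r/n)^(nt) = $35,031.62


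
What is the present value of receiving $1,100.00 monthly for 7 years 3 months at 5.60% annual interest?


Present value of an ordinary annuity: PV = PMT × (1 − (1 + r)^(−n)) / r
Monthly rate r = 0.056/12 ≈ 0.00466667, n = 87
PV = $1,100.00 × (1 − (1 + 0.056/12)^(−87)) / (0.056/12)
PV = $1,100.00 × 71.370059
PV = $78,507.06

PV = PMT × (1-(1+r)^(-n))/r = $78,507.06


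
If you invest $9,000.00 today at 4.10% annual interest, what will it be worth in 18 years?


Future value formula: FV = PV × (1 + r)^t
FV = $9,000.00 × (1 + 0.041)^18
FV = $9,000.00 × 2.061167
FV = $18,550.50

FV = PV × (1 + r)^t = $18,550.50


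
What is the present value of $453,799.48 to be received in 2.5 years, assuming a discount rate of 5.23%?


Present value formula: PV = FV / (1 + r)^t
PV = $453,799.48 / (1 + 0.0523)^2.5
PV = $453,799.48 / 1.1359231
PV = $399,498.42

PV = FV / (1 + r)^t = $399,498.42


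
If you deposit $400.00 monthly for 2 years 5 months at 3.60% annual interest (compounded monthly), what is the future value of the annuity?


Future value of an ordinary annuity: FV = PMT × ((1 + r)^n − 1) / r
Monthly rate r = 0.036/12 = 0.003, n = 29
FV = $400.00 × ((1 + 0.036/12)^29 − 1) / (0.036/12)
FV = $400.00 × 30.251537
FV = $12,100.61

FV = PMT × ((1+r)^n - 1)/r = $12,100.61


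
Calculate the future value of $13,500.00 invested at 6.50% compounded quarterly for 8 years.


Compound interest formula: A = P(1 + r/n)^(nt)
A = $13,500.00 × (1 + 0.065/4)^(4 × 8)
Growth factor: (1 + 0.065/4)^32 = 1.675012
A = $13,500.00 × 1.675012
A = $22,612.66

A = P(1 + r/n)^(nt) = $22,612.66


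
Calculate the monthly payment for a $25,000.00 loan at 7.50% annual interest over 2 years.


Loan payment formula: PMT = PV × r / (1 − (1 + r)^(−n))
Monthly rate r = 0.075/12 = 0.00625, n = 24 months
Denominator: 1 − (1 + 0.075/12)^(−24) = 0.138890
PMT = $25,000.00 × (0.075/12) / 0.138890
PMT = $1,124.99 per month

PMT = PV × r / (1-(1+r)^(-n)) = $1,124.99/month


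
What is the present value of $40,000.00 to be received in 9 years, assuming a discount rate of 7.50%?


Present value formula: PV = FV / (1 + r)^t
PV = $40,000.00 / (1 + 0.075)^9
PV = $40,000.00 / 1.917239
PV = $20,863.34

PV = FV / (1 + r)^t = $20,863.34


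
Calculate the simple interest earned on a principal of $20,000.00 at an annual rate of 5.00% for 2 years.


Simple interest formula: I = P × r × t
I = $20,000.00 × 0.05 × 2
I = $2,000.00

I = P × r × t = $2,000.00


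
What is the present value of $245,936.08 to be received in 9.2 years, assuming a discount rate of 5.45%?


Present value formula: PV = FV / (1 + r)^t
PV = $245,936.08 / (1 + 0.0545)^9.2
PV = $245,936.08 / 1.6294032
PV = $150,936.29

PV = FV / (1 + r)^t = $150,936.29


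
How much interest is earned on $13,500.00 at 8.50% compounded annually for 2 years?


Compound interest earned = final amount − principal.
A = P(1 + r/n)^(nt) = $13,500.00 × (1 + 0.085/1)^(1 × 2) = $15,892.54
Interest = A − P = $15,892.54 − $13,500.00 = $2,392.54

Interest = A - P = $2,392.54


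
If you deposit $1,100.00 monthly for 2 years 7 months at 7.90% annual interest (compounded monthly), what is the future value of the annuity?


Future value of an ordinary annuity: FV = PMT × ((1 + r)^n − 1) / r
Monthly rate r = 0.079/12 ≈ 0.00658333, n = 31
FV = $1,100.00 × ((1 + 0.079/12)^31 − 1) / (0.079/12)
FV = $1,100.00 × 34.265371
FV = $37,691.91

FV = PMT × ((1+r)^n - 1)/r = $37,691.91


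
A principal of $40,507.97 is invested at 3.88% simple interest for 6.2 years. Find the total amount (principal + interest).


Total amount formula: A = P(1 + rt) = P + P·r·t
Interest: I = P × r × t = $40,507.97 × 0.0388 × 6.2 = $9,744.60
A = P + I = $40,507.97 + $9,744.60 = $50,252.57

A = P + I = P(1 + rt) = $50,252.57


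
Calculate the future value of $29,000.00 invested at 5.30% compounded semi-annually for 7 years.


Compound interest formula: A = P(1 + r/n)^(nt)
A = $29,000.00 × (1 + 0.053/2)^(2 × 7)
Growth factor: (1 + 0.053/2)^14 = 1.4421995
A = $29,000.00 × 1.4421995
A = $41,823.79

A = P(1 + r/n)^(nt) = $41,823.79


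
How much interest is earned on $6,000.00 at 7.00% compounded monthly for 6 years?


Compound interest earned = final amount − principal.
A = P(1 + r/n)^(nt) = $6,000.00 × (1 + 0.07/12)^(12 × 6) = $9,120.63
Interest = A − P = $9,120.63 − $6,000.00 = $3,120.63

Interest = A - P = $3,120.63


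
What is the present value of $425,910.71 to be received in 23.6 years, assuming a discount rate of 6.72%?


Present value formula: PV = FV / (1 + r)^t
PV = $425,910.71 / (1 + 0.0672)^23.6
PV = $425,910.71 / 4.640890
PV = $91,773.50

PV = FV / (1 + r)^t = $91,773.50


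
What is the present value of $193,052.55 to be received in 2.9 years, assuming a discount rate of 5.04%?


Present value formula: PV = FV / (1 + r)^t
PV = $193,052.55 / (1 + 0.0504)^2.9
PV = $193,052.55 / 1.15326382
PV = $167,396.69

PV = FV / (1 + r)^t = $167,396.69


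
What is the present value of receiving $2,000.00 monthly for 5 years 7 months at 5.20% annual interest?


Present value of an ordinary annuity: PV = PMT × (1 − (1 + r)^(−n)) / r
Monthly rate r = 0.052/12 ≈ 0.00433333, n = 67
PV = $2,000.00 × (1 − (1 + 0.052/12)^(−67)) / (0.052/12)
PV = $2,000.00 × 58.042264
PV = $116,084.53

PV = PMT × (1-(1+r)^(-n))/r = $116,084.53


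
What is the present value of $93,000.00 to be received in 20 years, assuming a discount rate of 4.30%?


Present value formula: PV = FV / (1 + r)^t
PV = $93,000.00 / (1 + 0.043)^20
PV = $93,000.00 / 2.321059
PV = $40,067.92

PV = FV / (1 + r)^t = $40,067.92


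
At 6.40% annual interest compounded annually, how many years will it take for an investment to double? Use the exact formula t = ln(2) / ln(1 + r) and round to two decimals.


Doubling condition: (1 + r)^t = 2
Take ln of both sides: t × ln(1 + r) = ln(2)
t = ln(2) / ln(1 + r)
t = 0.693147 / 0.062035
t = 11.17

t = ln(2) / ln(1 + r) = 11.17 years


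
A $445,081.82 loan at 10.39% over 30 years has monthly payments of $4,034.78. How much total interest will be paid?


Total paid over the life of the loan = PMT × n.
Total paid = $4,034.78 × 360 = $1,452,520.80
Total interest = total paid − principal = $1,452,520.80 − $445,081.82 = $1,007,438.98

Total interest = (PMT × n) - PV = $1,007,438.98


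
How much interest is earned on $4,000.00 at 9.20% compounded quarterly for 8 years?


Compound interest earned = final amount − principal.
A = P(1 + r/n)^(nt) = $4,000.00 × (1 + 0.092/4)^(4 × 8) = $8,280.95
Interest = A − P = $8,280.95 − $4,000.00 = $4,280.95

Interest = A - P = $4,280.95


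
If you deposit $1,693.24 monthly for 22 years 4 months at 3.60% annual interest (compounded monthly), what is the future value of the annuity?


Future value of an ordinary annuity: FV = PMT × ((1 + r)^n − 1) / r
Monthly rate r = 0.036/12 = 0.003, n = 268
FV = $1,693.24 × ((1 + 0.036/12)^268 − 1) / (0.036/12)
FV = $1,693.24 × 410.591052
FV = $695,229.19

FV = PMT × ((1+r)^n - 1)/r = $695,229.19


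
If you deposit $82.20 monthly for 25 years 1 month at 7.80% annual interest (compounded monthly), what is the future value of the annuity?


Future value of an ordinary annuity: FV = PMT × ((1 + r)^n − 1) / r
Monthly rate r = 0.078/12 = 0.0065, n = 301
FV = $82.20 × ((1 + 0.078/12)^301 − 1) / (0.078/12)
FV = $82.20 × 927.672937
FV = $76,254.72

FV = PMT × ((1+r)^n - 1)/r = $76,254.72


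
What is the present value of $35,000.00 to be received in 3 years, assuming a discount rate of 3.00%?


Present value formula: PV = FV / (1 + r)^t
PV = $35,000.00 / (1 + 0.03)^3
PV = $35,000.00 / 1.092727
PV = $32,029.96

PV = FV / (1 + r)^t = $32,029.96


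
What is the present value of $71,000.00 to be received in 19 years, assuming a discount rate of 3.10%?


Present value formula: PV = FV / (1 + r)^t
PV = $71,000.00 / (1 + 0.031)^19
PV = $71,000.00 / 1.7861365
PV = $39,750.60

PV = FV / (1 + r)^t = $39,750.60


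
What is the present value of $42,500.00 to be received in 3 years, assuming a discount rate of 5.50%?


Present value formula: PV = FV / (1 + r)^t
PV = $42,500.00 / (1 + 0.055)^3
PV = $42,500.00 / 1.1742414
PV = $36,193.58

PV = FV / (1 + r)^t = $36,193.58


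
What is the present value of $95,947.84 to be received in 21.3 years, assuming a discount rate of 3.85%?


Present value formula: PV = FV / (1 + r)^t
PV = $95,947.84 / (1 + 0.0385)^21.3
PV = $95,947.84 / 2.2359314
PV = $42,911.80

PV = FV / (1 + r)^t = $42,911.80


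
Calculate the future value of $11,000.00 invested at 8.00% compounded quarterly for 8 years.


Compound interest formula: A = P(1 + r/n)^(nt)
A = $11,000.00 × (1 + 0.08/4)^(4 × 8)
Growth factor: (1 + 0.08/4)^32 = 1.884541
A = $11,000.00 × 1.884541
A = $20,729.95

A = P(1 + r/n)^(nt) = $20,729.95


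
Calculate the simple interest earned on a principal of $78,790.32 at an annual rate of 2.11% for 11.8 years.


Simple interest formula: I = P × r × t
I = $78,790.32 × 0.0211 × 11.8
I = $19,617.21

I = P × r × t = $19,617.21


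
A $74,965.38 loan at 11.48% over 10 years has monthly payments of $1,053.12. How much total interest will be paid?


Total paid over the life of the loan = PMT × n.
Total paid = $1,053.12 × 120 = $126,374.40
Total interest = total paid − principal = $126,374.40 − $74,965.38 = $51,409.02

Total interest = (PMT × n) - PV = $51,409.02


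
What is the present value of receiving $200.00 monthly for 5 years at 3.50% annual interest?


Present value of an ordinary annuity: PV = PMT × (1 − (1 + r)^(−n)) / r
Monthly rate r = 0.035/12 ≈ 0.00291667, n = 60
PV = $200.00 × (1 − (1 + 0.035/12)^(−60)) / (0.035/12)
PV = $200.00 × 54.969988
PV = $10,994.00

PV = PMT × (1-(1+r)^(-n))/r = $10,994.00


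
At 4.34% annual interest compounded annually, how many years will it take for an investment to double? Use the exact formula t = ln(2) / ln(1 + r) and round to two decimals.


Doubling condition: (1 + r)^t = 2
Take ln of both sides: t × ln(1 + r) = ln(2)
t = ln(2) / ln(1 + r)
t = 0.693147 / 0.042485
t = 16.32

t = ln(2) / ln(1 + r) = 16.32 years


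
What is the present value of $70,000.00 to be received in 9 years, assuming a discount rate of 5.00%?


Present value formula: PV = FV / (1 + r)^t
PV = $70,000.00 / (1 + 0.05)^9
PV = $70,000.00 / 1.5513282
PV = $45,122.62

PV = FV / (1 + r)^t = $45,122.62


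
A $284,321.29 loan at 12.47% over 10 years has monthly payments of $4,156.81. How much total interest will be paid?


Total paid over the life of the loan = PMT × n.
Total paid = $4,156.81 × 120 = $498,817.20
Total interest = total paid − principal = $498,817.20 − $284,321.29 = $214,495.91

Total interest = (PMT × n) - PV = $214,495.91


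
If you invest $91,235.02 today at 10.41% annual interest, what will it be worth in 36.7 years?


Future value formula: FV = PV × (1 + r)^t
FV = $91,235.02 × (1 + 0.1041)^36.7
FV = $91,235.02 × 37.8798842
FV = $3,455,971.99

FV = PV × (1 + r)^t = $3,455,971.99


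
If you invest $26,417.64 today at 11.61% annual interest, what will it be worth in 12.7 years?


Future value formula: FV = PV × (1 + r)^t
FV = $26,417.64 × (1 + 0.1161)^12.7
FV = $26,417.64 × 4.03486932
FV = $106,591.73

FV = PV × (1 + r)^t = $106,591.73


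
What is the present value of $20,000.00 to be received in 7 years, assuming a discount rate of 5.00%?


Present value formula: PV = FV / (1 + r)^t
PV = $20,000.00 / (1 + 0.05)^7
PV = $20,000.00 / 1.407100
PV = $14,213.63

PV = FV / (1 + r)^t = $14,213.63


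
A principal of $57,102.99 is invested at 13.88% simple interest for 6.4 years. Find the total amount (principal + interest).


Total amount formula: A = P(1 + rt) = P + P·r·t
Interest: I = P × r × t = $57,102.99 × 0.1388 × 6.4 = $50,725.73
A = P + I = $57,102.99 + $50,725.73 = $107,828.72

A = P + I = P(1 + rt) = $107,828.72


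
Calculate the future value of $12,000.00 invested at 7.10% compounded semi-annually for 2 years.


Compound interest formula: A = P(1 + r/n)^(nt)
A = $12,000.00 × (1 + 0.071/2)^(2 × 2)
Growth factor: (1 + 0.071/2)^4 = 1.149742
A = $12,000.00 × 1.149742
A = $13,796.90

A = P(1 + r/n)^(nt) = $13,796.90


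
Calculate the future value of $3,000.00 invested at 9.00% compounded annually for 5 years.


Compound interest formula: A = P(1 + r/n)^(nt)
A = $3,000.00 × (1 + 0.09/1)^(1 × 5)
Growth factor: (1 + 0.09/1)^5 = 1.538624
A = $3,000.00 × 1.538624
A = $4,615.87

A = P(1 + r/n)^(nt) = $4,615.87


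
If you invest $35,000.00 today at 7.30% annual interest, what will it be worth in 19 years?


Future value formula: FV = PV × (1 + r)^t
FV = $35,000.00 × (1 + 0.073)^19
FV = $35,000.00 × 3.8141232
FV = $133,494.31

FV = PV × (1 + r)^t = $133,494.31


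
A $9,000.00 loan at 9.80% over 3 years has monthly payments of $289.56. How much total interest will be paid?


Total paid over the life of the loan = PMT × n.
Total paid = $289.56 × 36 = $10,424.16
Total interest = total paid − principal = $10,424.16 − $9,000.00 = $1,424.16

Total interest = (PMT × n) - PV = $1,424.16


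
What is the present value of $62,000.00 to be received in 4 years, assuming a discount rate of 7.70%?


Present value formula: PV = FV / (1 + r)^t
PV = $62,000.00 / (1 + 0.077)^4
PV = $62,000.00 / 1.3454353
PV = $46,081.74

PV = FV / (1 + r)^t = $46,081.74


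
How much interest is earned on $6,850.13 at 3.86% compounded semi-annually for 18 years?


Compound interest earned = final amount − principal.
A = P(1 + r/n)^(nt) = $6,850.13 × (1 + 0.0386/2)^(2 × 18) = $13,632.38
Interest = A − P = $13,632.38 − $6,850.13 = $6,782.25

Interest = A - P = $6,782.25


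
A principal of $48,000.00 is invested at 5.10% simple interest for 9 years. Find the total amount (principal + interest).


Total amount formula: A = P(1 + rt) = P + P·r·t
Interest: I = P × r × t = $48,000.00 × 0.051 × 9 = $22,032.00
A = P + I = $48,000.00 + $22,032.00 = $70,032.00

A = P + I = P(1 + rt) = $70,032.00


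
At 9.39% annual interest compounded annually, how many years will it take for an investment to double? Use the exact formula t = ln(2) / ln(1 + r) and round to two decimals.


Doubling condition: (1 + r)^t = 2
Take ln of both sides: t × ln(1 + r) = ln(2)
t = ln(2) / ln(1 + r)
t = 0.693147 / 0.089749
t = 7.72

t = ln(2) / ln(1 + r) = 7.72 years


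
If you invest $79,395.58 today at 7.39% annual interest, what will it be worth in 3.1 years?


Future value formula: FV = PV × (1 + r)^t
FV = $79,395.58 × (1 + 0.0739)^3.1
FV = $79,395.58 × 1.2473488
FV = $99,033.98

FV = PV × (1 + r)^t = $99,033.98


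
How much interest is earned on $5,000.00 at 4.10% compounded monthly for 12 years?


Compound interest earned = final amount − principal.
A = P(1 + r/n)^(nt) = $5,000.00 × (1 + 0.041/12)^(12 × 12) = $8,171.07
Interest = A − P = $8,171.07 − $5,000.00 = $3,171.07

Interest = A - P = $3,171.07


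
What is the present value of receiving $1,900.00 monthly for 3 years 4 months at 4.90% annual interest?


Present value of an ordinary annuity: PV = PMT × (1 − (1 + r)^(−n)) / r
Monthly rate r = 0.049/12 ≈ 0.00408333, n = 40
PV = $1,900.00 × (1 − (1 + 0.049/12)^(−40)) / (0.049/12)
PV = $1,900.00 × 36.834970
PV = $69,986.44

PV = PMT × (1-(1+r)^(-n))/r = $69,986.44


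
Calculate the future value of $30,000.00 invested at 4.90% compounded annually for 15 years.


Compound interest formula: A = P(1 + r/n)^(nt)
A = $30,000.00 × (1 + 0.049/1)^(1 × 15)
Growth factor: (1 + 0.049/1)^15 = 2.0494264
A = $30,000.00 × 2.0494264
A = $61,482.79

A = P(1 + r/n)^(nt) = $61,482.79


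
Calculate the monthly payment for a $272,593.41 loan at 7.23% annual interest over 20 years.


Loan payment formula: PMT = PV × r / (1 − (1 + r)^(−n))
Monthly rate r = 0.0723/12 = 0.006025, n = 240 months
Denominator: 1 − (1 + 0.0723/12)^(−240) = 0.763466
PMT = $272,593.41 × (0.0723/12) / 0.763466
PMT = $2,151.21 per month

PMT = PV × r / (1-(1+r)^(-n)) = $2,151.21/month


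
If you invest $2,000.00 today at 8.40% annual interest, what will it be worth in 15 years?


Future value formula: FV = PV × (1 + r)^t
FV = $2,000.00 × (1 + 0.084)^15
FV = $2,000.00 × 3.353044
FV = $6,706.09

FV = PV × (1 + r)^t = $6,706.09


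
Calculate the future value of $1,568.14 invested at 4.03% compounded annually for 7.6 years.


Compound interest formula: A = P(1 + r/n)^(nt)
A = $1,568.14 × (1 + 0.0403/1)^(1 × 7.6)
Growth factor: (1 + 0.0403/1)^7.6 = 1.350223
A = $1,568.14 × 1.350223
A = $2,117.34

A = P(1 + r/n)^(nt) = $2,117.34


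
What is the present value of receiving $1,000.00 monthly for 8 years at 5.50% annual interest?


Present value of an ordinary annuity: PV = PMT × (1 − (1 + r)^(−n)) / r
Monthly rate r = 0.055/12 ≈ 0.00458333, n = 96
PV = $1,000.00 × (1 − (1 + 0.055/12)^(−96)) / (0.055/12)
PV = $1,000.00 × 77.523453
PV = $77,523.45

PV = PMT × (1-(1+r)^(-n))/r = $77,523.45


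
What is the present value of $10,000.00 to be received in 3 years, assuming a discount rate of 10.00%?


Present value formula: PV = FV / (1 + r)^t
PV = $10,000.00 / (1 + 0.1)^3
PV = $10,000.00 / 1.331000
PV = $7,513.15

PV = FV / (1 + r)^t = $7,513.15


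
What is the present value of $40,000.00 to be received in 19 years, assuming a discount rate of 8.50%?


Present value formula: PV = FV / (1 + r)^t
PV = $40,000.00 / (1 + 0.085)^19
PV = $40,000.00 / 4.711563
PV = $8,489.75

PV = FV / (1 + r)^t = $8,489.75


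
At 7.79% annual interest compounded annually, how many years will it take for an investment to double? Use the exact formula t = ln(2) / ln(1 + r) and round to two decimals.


Doubling condition: (1 + r)^t = 2
Take ln of both sides: t × ln(1 + r) = ln(2)
t = ln(2) / ln(1 + r)
t = 0.693147 / 0.075015
t = 9.24

t = ln(2) / ln(1 + r) = 9.24 years


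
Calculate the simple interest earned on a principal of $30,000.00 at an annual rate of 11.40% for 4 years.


Simple interest formula: I = P × r × t
I = $30,000.00 × 0.114 × 4
I = $13,680.00

I = P × r × t = $13,680.00


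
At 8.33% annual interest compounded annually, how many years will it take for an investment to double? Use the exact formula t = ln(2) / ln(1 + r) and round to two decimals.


Doubling condition: (1 + r)^t = 2
Take ln of both sides: t × ln(1 + r) = ln(2)
t = ln(2) / ln(1 + r)
t = 0.693147 / 0.080012
t = 8.66

t = ln(2) / ln(1 + r) = 8.66 years


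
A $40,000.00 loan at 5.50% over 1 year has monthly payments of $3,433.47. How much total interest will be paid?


Total paid over the life of the loan = PMT × n.
Total paid = $3,433.47 × 12 = $41,201.64
Total interest = total paid − principal = $41,201.64 − $40,000.00 = $1,201.64

Total interest = (PMT × n) - PV = $1,201.64


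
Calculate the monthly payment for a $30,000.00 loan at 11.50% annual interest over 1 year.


Loan payment formula: PMT = PV × r / (1 − (1 + r)^(−n))
Monthly rate r = 0.115/12 ≈ 0.00958333, n = 12 months
Denominator: 1 − (1 + 0.115/12)^(−12) = 0.1081457
PMT = $30,000.00 × (0.115/12) / 0.1081457
PMT = $2,658.45 per month

PMT = PV × r / (1-(1+r)^(-n)) = $2,658.45/month


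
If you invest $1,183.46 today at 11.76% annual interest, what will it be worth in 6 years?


Future value formula: FV = PV × (1 + r)^t
FV = $1,183.46 × (1 + 0.1176)^6
FV = $1,183.46 × 1.948581
FV = $2,306.07

FV = PV × (1 + r)^t = $2,306.07


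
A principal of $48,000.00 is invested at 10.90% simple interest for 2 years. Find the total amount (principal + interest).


Total amount formula: A = P(1 + rt) = P + P·r·t
Interest: I = P × r × t = $48,000.00 × 0.109 × 2 = $10,464.00
A = P + I = $48,000.00 + $10,464.00 = $58,464.00

A = P + I = P(1 + rt) = $58,464.00


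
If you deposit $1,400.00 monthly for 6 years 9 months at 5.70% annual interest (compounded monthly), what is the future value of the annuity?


Future value of an ordinary annuity: FV = PMT × ((1 + r)^n − 1) / r
Monthly rate r = 0.057/12 = 0.00475, n = 81
FV = $1,400.00 × ((1 + 0.057/12)^81 − 1) / (0.057/12)
FV = $1,400.00 × 98.507208
FV = $137,910.09

FV = PMT × ((1+r)^n - 1)/r = $137,910.09


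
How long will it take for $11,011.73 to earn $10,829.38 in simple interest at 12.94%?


Rearrange the simple interest formula for t:
I = P × r × t  ⇒  t = I / (P × r)
t = $10,829.38 / ($11,011.73 × 0.1294)
t = 7.6

t = I/(P×r) = 7.6 years


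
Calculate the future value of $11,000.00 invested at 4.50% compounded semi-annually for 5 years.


Compound interest formula: A = P(1 + r/n)^(nt)
A = $11,000.00 × (1 + 0.045/2)^(2 × 5)
Growth factor: (1 + 0.045/2)^10 = 1.2492034
A = $11,000.00 × 1.2492034
A = $13,741.24

A = P(1 + r/n)^(nt) = $13,741.24


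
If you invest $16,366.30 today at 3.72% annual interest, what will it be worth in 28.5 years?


Future value formula: FV = PV × (1 + r)^t
FV = $16,366.30 × (1 + 0.0372)^28.5
FV = $16,366.30 × 2.8319233
FV = $46,348.11

FV = PV × (1 + r)^t = $46,348.11


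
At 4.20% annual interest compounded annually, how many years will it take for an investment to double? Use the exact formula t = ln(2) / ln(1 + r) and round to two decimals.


Doubling condition: (1 + r)^t = 2
Take ln of both sides: t × ln(1 + r) = ln(2)
t = ln(2) / ln(1 + r)
t = 0.693147 / 0.041142
t = 16.85

t = ln(2) / ln(1 + r) = 16.85 years


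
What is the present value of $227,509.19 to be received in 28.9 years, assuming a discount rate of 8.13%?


Present value formula: PV = FV / (1 + r)^t
PV = $227,509.19 / (1 + 0.0813)^28.9
PV = $227,509.19 / 9.572938
PV = $23,765.87

PV = FV / (1 + r)^t = $23,765.87


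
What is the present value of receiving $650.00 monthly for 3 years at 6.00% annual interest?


Present value of an ordinary annuity: PV = PMT × (1 − (1 + r)^(−n)) / r
Monthly rate r = 0.06/12 = 0.005, n = 36
PV = $650.00 × (1 − (1 + 0.06/12)^(−36)) / (0.06/12)
PV = $650.00 × 32.871016
PV = $21,366.16

PV = PMT × (1-(1+r)^(-n))/r = $21,366.16


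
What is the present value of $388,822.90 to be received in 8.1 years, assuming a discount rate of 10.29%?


Present value formula: PV = FV / (1 + r)^t
PV = $388,822.90 / (1 + 0.1029)^8.1
PV = $388,822.90 / 2.21076565
PV = $175,877.03

PV = FV / (1 + r)^t = $175,877.03


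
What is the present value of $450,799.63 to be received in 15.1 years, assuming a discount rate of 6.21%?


Present value formula: PV = FV / (1 + r)^t
PV = $450,799.63 / (1 + 0.0621)^15.1
PV = $450,799.63 / 2.48369163
PV = $181,503.86

PV = FV / (1 + r)^t = $181,503.86


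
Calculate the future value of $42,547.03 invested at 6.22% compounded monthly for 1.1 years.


Compound interest formula: A = P(1 + r/n)^(nt)
A = $42,547.03 × (1 + 0.0622/12)^(12 × 1.1)
Growth factor: (1 + 0.0622/12)^13.2 = 1.07062575
A = $42,547.03 × 1.07062575
A = $45,551.95

A = P(1 + r/n)^(nt) = $45,551.95


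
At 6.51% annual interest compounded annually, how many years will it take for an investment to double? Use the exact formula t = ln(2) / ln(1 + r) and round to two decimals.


Doubling condition: (1 + r)^t = 2
Take ln of both sides: t × ln(1 + r) = ln(2)
t = ln(2) / ln(1 + r)
t = 0.693147 / 0.063069
t = 10.99

t = ln(2) / ln(1 + r) = 10.99 years


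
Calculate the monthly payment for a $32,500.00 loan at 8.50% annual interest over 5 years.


Loan payment formula: PMT = PV × r / (1 − (1 + r)^(−n))
Monthly rate r = 0.085/12 ≈ 0.00708333, n = 60 months
Denominator: 1 − (1 + 0.085/12)^(−60) = 0.345250
PMT = $32,500.00 × (0.085/12) / 0.345250
PMT = $666.79 per month

PMT = PV × r / (1-(1+r)^(-n)) = $666.79/month


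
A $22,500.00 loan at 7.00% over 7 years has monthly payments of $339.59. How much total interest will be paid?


Total paid over the life of the loan = PMT × n.
Total paid = $339.59 × 84 = $28,525.56
Total interest = total paid − principal = $28,525.56 − $22,500.00 = $6,025.56

Total interest = (PMT × n) - PV = $6,025.56


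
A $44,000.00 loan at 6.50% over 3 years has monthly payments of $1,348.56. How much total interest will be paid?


Total paid over the life of the loan = PMT × n.
Total paid = $1,348.56 × 36 = $48,548.16
Total interest = total paid − principal = $48,548.16 − $44,000.00 = $4,548.16

Total interest = (PMT × n) - PV = $4,548.16


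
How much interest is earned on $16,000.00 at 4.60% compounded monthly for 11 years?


Compound interest earned = final amount − principal.
A = P(1 + r/n)^(nt) = $16,000.00 × (1 + 0.046/12)^(12 × 11) = $26,512.63
Interest = A − P = $26,512.63 − $16,000.00 = $10,512.63

Interest = A - P = $10,512.63


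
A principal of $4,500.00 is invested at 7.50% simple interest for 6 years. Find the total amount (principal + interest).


Total amount formula: A = P(1 + rt) = P + P·r·t
Interest: I = P × r × t = $4,500.00 × 0.075 × 6 = $2,025.00
A = P + I = $4,500.00 + $2,025.00 = $6,525.00

A = P + I = P(1 + rt) = $6,525.00


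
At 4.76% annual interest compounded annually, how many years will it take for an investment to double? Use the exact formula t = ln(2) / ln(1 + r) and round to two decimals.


Doubling condition: (1 + r)^t = 2
Take ln of both sides: t × ln(1 + r) = ln(2)
t = ln(2) / ln(1 + r)
t = 0.693147 / 0.046502
t = 14.91

t = ln(2) / ln(1 + r) = 14.91 years


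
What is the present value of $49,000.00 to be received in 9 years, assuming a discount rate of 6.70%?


Present value formula: PV = FV / (1 + r)^t
PV = $49,000.00 / (1 + 0.067)^9
PV = $49,000.00 / 1.792585
PV = $27,334.83

PV = FV / (1 + r)^t = $27,334.83
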